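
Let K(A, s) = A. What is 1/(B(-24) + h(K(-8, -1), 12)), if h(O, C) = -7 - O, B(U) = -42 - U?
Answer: -1/17 ≈ -0.058824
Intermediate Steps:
1/(B(-24) + h(K(-8, -1), 12)) = 1/((-42 - 1*(-24)) + (-7 - 1*(-8))) = 1/((-42 + 24) + (-7 + 8)) = 1/(-18 + 1) = 1/(-17) = -1/17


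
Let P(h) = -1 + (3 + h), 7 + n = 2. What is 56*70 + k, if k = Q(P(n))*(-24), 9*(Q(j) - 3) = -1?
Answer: 11552/3 ≈ 3850.7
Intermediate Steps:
n = -5 (n = -7 + 2 = -5)
P(h) = 2 + h
Q(j) = 26/9 (Q(j) = 3 + (1/9)*(-1) = 3 - 1/9 = 26/9)
k = -208/3 (k = (26/9)*(-24) = -208/3 ≈ -69.333)
56*70 + k = 56*70 - 208/3 = 3920 - 208/3 = 11552/3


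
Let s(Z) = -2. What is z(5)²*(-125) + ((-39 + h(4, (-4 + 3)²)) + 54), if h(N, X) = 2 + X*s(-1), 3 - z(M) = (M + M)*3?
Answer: -91110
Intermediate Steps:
z(M) = 3 - 6*M (z(M) = 3 - (M + M)*3 = 3 - 2*M*3 = 3 - 6*M)
h(N, X) = 2 - 2*X (h(N, X) = 2 + X*(-2) = 2 - 2*X)
z(5)²*(-125) + ((-39 + h(4, (-4 + 3)²)) + 54) = (3 - 6*5)²*(-125) + ((-39 + (2 - 2*(-4 + 3)²)) + 54) = (3 - 30)²*(-125) + ((-39 + (2 - 2*(-1)²)) + 54) = (-27)²*(-125) + ((-39 + (2 - 2*1)) + 54) = 729*(-125) + ((-39 + (2 - 2)) + 54) = -91125 + ((-39 + 0) + 54) = -91125 + (-39 + 54) = -91125 + 15 = -91110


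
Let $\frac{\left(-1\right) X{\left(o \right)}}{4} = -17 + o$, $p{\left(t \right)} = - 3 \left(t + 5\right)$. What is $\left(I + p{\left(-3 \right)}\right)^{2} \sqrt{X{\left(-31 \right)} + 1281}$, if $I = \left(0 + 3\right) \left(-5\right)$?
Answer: $441 \sqrt{1473} \approx 16925.0$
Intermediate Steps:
$p{\left(t \right)} = -15 - 3 t$ ($p{\left(t \right)} = - 3 \left(5 + t\right) = -15 - 3 t$)
$X{\left(o \right)} = 68 - 4 o$ ($X{\left(o \right)} = - 4 \left(-17 + o\right) = 68 - 4 o$)
$I = -15$ ($I = 3 \left(-5\right) = -15$)
$\left(I + p{\left(-3 \right)}\right)^{2} \sqrt{X{\left(-31 \right)} + 1281} = \left(-15 - 6\right)^{2} \sqrt{\left(68 - -124\right) + 1281} = \left(-15 + \left(-15 + 9\right)\right)^{2} \sqrt{\left(68 + 124\right) + 1281} = \left(-15 - 6\right)^{2} \sqrt{192 + 1281} = \left(-21\right)^{2} \sqrt{1473} = 441 \sqrt{1473}$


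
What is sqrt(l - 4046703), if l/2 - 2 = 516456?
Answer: I*sqrt(3013787) ≈ 1736.0*I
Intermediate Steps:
l = 1032916 (l = 4 + 2*516456 = 4 + 1032912 = 1032916)
sqrt(l - 4046703) = sqrt(1032916 - 4046703) = sqrt(-3013787) = I*sqrt(3013787)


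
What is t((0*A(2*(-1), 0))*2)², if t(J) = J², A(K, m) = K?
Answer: 0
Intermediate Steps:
t((0*A(2*(-1), 0))*2)² = (((0*(2*(-1)))*2)²)² = (((0*(-2))*2)²)² = ((0*2)²)² = (0²)² = 0² = 0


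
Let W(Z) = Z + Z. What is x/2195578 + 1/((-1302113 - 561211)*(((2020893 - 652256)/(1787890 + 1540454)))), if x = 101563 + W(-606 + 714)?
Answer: 2403249447289615/51844390051820058 ≈ 0.046355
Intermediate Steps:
W(Z) = 2*Z
x = 101779 (x = 101563 + 2*(-606 + 714) = 101563 + 2*108 = 101563 + 216 = 101779)
x/2195578 + 1/((-1302113 - 561211)*(((2020893 - 652256)/(1787890 + 1540454)))) = 101779/2195578 + 1/((-1302113 - 561211)*(((2020893 - 652256)/(1787890 + 1540454)))) = 101779*(1/2195578) + 1/((-1863324)*((1368637/3328344))) = 101779/2195578 - 1/(1863324*(1368637*(1/3328344))) = 101779/2195578 - 1/(1863324*1368637/3328344) = 101779/2195578 - 1/1863324*3328344/1368637 = 101779/2195578 - 30818/23613094161 = 2403249447289615/51844390051820058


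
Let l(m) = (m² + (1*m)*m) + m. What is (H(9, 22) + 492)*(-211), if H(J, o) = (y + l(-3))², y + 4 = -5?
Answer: -111408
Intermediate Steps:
y = -9 (y = -4 - 5 = -9)
l(m) = m + 2*m² (l(m) = (m² + m*m) + m = (m² + m²) + m = 2*m² + m = m + 2*m²)
H(J, o) = 36 (H(J, o) = (-9 - 3*(1 + 2*(-3)))² = (-9 - 3*(1 - 6))² = (-9 - 3*(-5))² = (-9 + 15)² = 6² = 36)
(H(9, 22) + 492)*(-211) = (36 + 492)*(-211) = 528*(-211) = -111408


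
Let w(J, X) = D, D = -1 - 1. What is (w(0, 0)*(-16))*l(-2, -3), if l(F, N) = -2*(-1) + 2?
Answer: 128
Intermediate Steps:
D = -2
w(J, X) = -2
l(F, N) = 4 (l(F, N) = 2 + 2 = 4)
(w(0, 0)*(-16))*l(-2, -3) = -2*(-16)*4 = 32*4 = 128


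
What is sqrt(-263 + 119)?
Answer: 12*I ≈ 12.0*I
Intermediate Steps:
sqrt(-263 + 119) = sqrt(-144) = 12*I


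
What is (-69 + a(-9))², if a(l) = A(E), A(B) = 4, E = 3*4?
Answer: 4225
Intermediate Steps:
E = 12
a(l) = 4
(-69 + a(-9))² = (-69 + 4)² = (-65)² = 4225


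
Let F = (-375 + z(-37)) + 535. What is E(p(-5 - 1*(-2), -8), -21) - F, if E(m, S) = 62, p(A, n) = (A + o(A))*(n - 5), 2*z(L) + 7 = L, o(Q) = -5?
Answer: -76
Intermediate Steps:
z(L) = -7/2 + L/2
p(A, n) = (-5 + A)*(-5 + n) (p(A, n) = (A - 5)*(n - 5) = (-5 + A)*(-5 + n))
F = 138 (F = (-375 + (-7/2 + (1/2)*(-37))) + 535 = (-375 + (-7/2 - 37/2)) + 535 = (-375 - 22) + 535 = -397 + 535 = 138)
E(p(-5 - 1*(-2), -8), -21) - F = 62 - 1*138 = 62 - 138 = -76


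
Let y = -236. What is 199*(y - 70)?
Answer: -60894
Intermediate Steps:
199*(y - 70) = 199*(-236 - 70) = 199*(-306) = -60894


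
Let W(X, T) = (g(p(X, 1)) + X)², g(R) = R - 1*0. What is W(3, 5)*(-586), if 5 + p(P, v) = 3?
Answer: -586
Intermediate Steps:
p(P, v) = -2 (p(P, v) = -5 + 3 = -2)
g(R) = R (g(R) = R + 0 = R)
W(X, T) = (-2 + X)²
W(3, 5)*(-586) = (-2 + 3)²*(-586) = 1²*(-586) = 1*(-586) = -586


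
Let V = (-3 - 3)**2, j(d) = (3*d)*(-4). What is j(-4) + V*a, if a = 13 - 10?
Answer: 156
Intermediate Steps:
j(d) = -12*d
V = 36 (V = (-6)**2 = 36)
a = 3
j(-4) + V*a = -12*(-4) + 36*3 = 48 + 108 = 156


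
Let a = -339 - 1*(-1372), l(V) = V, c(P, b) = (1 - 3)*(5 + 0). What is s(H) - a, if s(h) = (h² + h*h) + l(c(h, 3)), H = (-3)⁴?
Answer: 12079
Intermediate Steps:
c(P, b) = -10 (c(P, b) = -2*5 = -10)
H = 81
s(h) = -10 + 2*h² (s(h) = (h² + h*h) - 10 = (h² + h²) - 10 = 2*h² - 10 = -10 + 2*h²)
a = 1033 (a = -339 + 1372 = 1033)
s(H) - a = (-10 + 2*81²) - 1*1033 = (-10 + 2*6561) - 1033 = (-10 + 13122) - 1033 = 13112 - 1033 = 12079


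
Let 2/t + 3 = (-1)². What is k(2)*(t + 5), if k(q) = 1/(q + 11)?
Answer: 4/13 ≈ 0.30769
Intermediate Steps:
t = -1 (t = 2/(-3 + (-1)²) = 2/(-3 + 1) = 2/(-2) = 2*(-½) = -1)
k(q) = 1/(11 + q)
k(2)*(t + 5) = (-1 + 5)/(11 + 2) = 4/13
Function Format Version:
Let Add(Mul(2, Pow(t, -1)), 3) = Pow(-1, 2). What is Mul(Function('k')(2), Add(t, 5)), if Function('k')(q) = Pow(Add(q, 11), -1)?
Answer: Rational(4, 13) ≈ 0.30769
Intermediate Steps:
t = -1 (t = Mul(2, Pow(Add(-3, Pow(-1, 2)), -1)) = Mul(2, Pow(Add(-3, 1), -1)) = Mul(2, Pow(-2, -1)) = Mul(2, Rational(-1, 2)) = -1)
Function('k')(q) = Pow(Add(11, q), -1)
Mul(Function('k')(2), Add(t, 5)) = Mul(Pow(Add(11, 2), -1), Add(-1, 5)) = Mul(Pow(13, -1), 4) = Mul(Rational(1, 13), 4) = Rational(4, 13)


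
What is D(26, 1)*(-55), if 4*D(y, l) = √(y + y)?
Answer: -55*√13/2 ≈ -99.153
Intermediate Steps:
D(y, l) = √2*√y/4 (D(y, l) = √(y + y)/4 = √(2*y)/4 = (√2*√y)/4 = √2*√y/4)
D(26, 1)*(-55) = (√2*√26/4)*(-55) = (√13/2)*(-55) = -55*√13/2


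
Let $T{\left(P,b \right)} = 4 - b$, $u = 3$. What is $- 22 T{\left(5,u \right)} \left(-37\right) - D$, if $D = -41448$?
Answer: $42262$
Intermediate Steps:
$- 22 T{\left(5,u \right)} \left(-37\right) - D = - 22 \left(4 - 3\right) \left(-37\right) - -41448 = - 22 \left(4 - 3\right) \left(-37\right) + 41448 = - 22 \cdot 1 \left(-37\right) + 41448 = \left(-22\right) \left(-37\right) + 41448 = 814 + 41448 = 42262$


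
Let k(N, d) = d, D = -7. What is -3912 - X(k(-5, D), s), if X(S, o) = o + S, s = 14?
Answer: -3919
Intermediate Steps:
X(S, o) = S + o
-3912 - X(k(-5, D), s) = -3912 - (-7 + 14) = -3912 - 1*7 = -3912 - 7 = -3919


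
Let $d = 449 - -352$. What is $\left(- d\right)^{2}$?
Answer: $641601$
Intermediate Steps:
$d = 801$ ($d = 449 + 352 = 801$)
$\left(- d\right)^{2} = \left(\left(-1\right) 801\right)^{2} = \left(-801\right)^{2} = 641601$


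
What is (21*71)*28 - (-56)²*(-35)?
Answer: 151508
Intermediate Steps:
(21*71)*28 - (-56)²*(-35) = 1491*28 - 3136*(-35) = 41748 - 1*(-109760) = 41748 + 109760 = 151508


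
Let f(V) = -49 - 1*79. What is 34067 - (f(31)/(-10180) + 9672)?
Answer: 62085243/2545 ≈ 24395.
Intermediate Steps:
f(V) = -128 (f(V) = -49 - 79 = -128)
34067 - (f(31)/(-10180) + 9672) = 34067 - (-128/(-10180) + 9672) = 34067 - (-128*(-1/10180) + 9672) = 34067 - (32/2545 + 9672) = 34067 - 1*24615272/2545 = 34067 - 24615272/2545 = 62085243/2545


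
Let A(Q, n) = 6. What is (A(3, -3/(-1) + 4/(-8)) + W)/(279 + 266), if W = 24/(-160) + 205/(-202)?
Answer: 9767/1100900 ≈ 0.0088718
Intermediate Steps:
W = -2353/2020 (W = 24*(-1/160) + 205*(-1/202) = -3/20 - 205/202 = -2353/2020 ≈ -1.1649)
(A(3, -3/(-1) + 4/(-8)) + W)/(279 + 266) = (6 - 2353/2020)/(279 + 266) = (9767/2020)/545 = (9767/2020)*(1/545) = 9767/1100900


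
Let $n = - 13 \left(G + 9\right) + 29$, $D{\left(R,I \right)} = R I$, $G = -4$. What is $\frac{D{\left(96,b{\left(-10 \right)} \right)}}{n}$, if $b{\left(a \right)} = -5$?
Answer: $\frac{40}{3} \approx 13.333$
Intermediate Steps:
$D{\left(R,I \right)} = I R$
$n = -36$ ($n = - 13 \left(-4 + 9\right) + 29 = \left(-13\right) 5 + 29 = -65 + 29 = -36$)
$\frac{D{\left(96,b{\left(-10 \right)} \right)}}{n} = \frac{\left(-5\right) 96}{-36} = \left(-480\right) \left(- \frac{1}{36}\right) = \frac{40}{3}$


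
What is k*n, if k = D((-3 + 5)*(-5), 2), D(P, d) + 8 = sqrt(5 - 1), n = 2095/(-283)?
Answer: 12570/283 ≈ 44.417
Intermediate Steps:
n = -2095/283 (n = 2095*(-1/283) = -2095/283 ≈ -7.4028)
D(P, d) = -6 (D(P, d) = -8 + sqrt(5 - 1) = -8 + sqrt(4) = -8 + 2 = -6)
k = -6
k*n = -6*(-2095/283) = 12570/283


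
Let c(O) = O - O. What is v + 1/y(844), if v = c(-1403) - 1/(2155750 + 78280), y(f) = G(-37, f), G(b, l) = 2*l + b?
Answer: 2232379/3688383530 ≈ 0.00060525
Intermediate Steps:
G(b, l) = b + 2*l
y(f) = -37 + 2*f
c(O) = 0
v = -1/2234030 (v = 0 - 1/(2155750 + 78280) = 0 - 1/2234030 = -1/2234030 ≈ -4.4762e-7)
v + 1/y(844) = -1/2234030 + 1/(-37 + 2*844) = -1/2234030 + 1/(-37 + 1688) = -1/2234030 + 1/1651 = 2232379/3688383530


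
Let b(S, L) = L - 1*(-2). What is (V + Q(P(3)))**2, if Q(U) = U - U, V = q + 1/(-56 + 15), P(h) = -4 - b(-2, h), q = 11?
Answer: 202500/1681 ≈ 120.46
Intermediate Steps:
b(S, L) = 2 + L (b(S, L) = L + 2 = 2 + L)
P(h) = -6 - h (P(h) = -4 - (2 + h) = -4 + (-2 - h) = -6 - h)
V = 450/41 (V = 11 + 1/(-56 + 15) = 11 + 1/(-41) = 11 - 1/41 = 450/41 ≈ 10.976)
Q(U) = 0
(V + Q(P(3)))**2 = (450/41 + 0)**2 = (450/41)**2 = 202500/1681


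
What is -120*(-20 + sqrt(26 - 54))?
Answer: 2400 - 240*I*sqrt(7) ≈ 2400.0 - 634.98*I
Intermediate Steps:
-120*(-20 + sqrt(26 - 54)) = -120*(-20 + sqrt(-28)) = -120*(-20 + 2*I*sqrt(7)) = 2400 - 240*I*sqrt(7)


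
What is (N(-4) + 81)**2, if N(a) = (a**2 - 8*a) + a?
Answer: 15625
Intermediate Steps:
N(a) = a**2 - 7*a
(N(-4) + 81)**2 = (-4*(-7 - 4) + 81)**2 = (-4*(-11) + 81)**2 = (44 + 81)**2 = 125**2 = 15625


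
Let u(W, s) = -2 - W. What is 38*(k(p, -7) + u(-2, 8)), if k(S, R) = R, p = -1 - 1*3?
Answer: -266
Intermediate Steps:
p = -4 (p = -1 - 3 = -4)
38*(k(p, -7) + u(-2, 8)) = 38*(-7 + (-2 - 1*(-2))) = 38*(-7 + (-2 + 2)) = 38*(-7 + 0) = 38*(-7) = -266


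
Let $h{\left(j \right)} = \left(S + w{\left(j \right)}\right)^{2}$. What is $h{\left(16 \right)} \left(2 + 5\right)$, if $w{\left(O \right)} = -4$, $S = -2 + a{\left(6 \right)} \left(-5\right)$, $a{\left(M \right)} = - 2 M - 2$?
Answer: $28672$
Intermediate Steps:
$a{\left(M \right)} = -2 - 2 M$
$S = 68$ ($S = -2 + \left(-2 - 12\right) \left(-5\right) = -2 - -70 = -2 + 70 = 68$)
$h{\left(j \right)} = 4096$ ($h{\left(j \right)} = \left(68 - 4\right)^{2} = 64^{2} = 4096$)
$h{\left(16 \right)} \left(2 + 5\right) = 4096 \left(2 + 5\right) = 4096 \cdot 7 = 28672$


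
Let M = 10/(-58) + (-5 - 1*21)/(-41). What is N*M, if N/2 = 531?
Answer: 583038/1189 ≈ 490.36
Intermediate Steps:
N = 1062 (N = 2*531 = 1062)
M = 549/1189 (M = 10*(-1/58) + (-5 - 21)*(-1/41) = -5/29 - 26*(-1/41) = -5/29 + 26/41 = 549/1189 ≈ 0.46173)
N*M = 1062*(549/1189) = 583038/1189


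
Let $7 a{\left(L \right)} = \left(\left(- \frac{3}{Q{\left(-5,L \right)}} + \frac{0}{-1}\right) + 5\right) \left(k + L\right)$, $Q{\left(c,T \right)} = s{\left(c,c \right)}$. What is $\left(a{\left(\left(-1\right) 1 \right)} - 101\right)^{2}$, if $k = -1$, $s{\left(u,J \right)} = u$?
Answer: $\frac{263169}{25} \approx 10527.0$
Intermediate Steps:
$Q{\left(c,T \right)} = c$
$a{\left(L \right)} = - \frac{4}{5} + \frac{4 L}{5}$ ($a{\left(L \right)} = \frac{\left(\left(- \frac{3}{-5} + \frac{0}{-1}\right) + 5\right) \left(-1 + L\right)}{7} = \frac{\left(\left(\left(-3\right) \left(- \frac{1}{5}\right) + 0 \left(-1\right)\right) + 5\right) \left(-1 + L\right)}{7} = \frac{\left(\left(\frac{3}{5} + 0\right) + 5\right) \left(-1 + L\right)}{7} = \frac{\left(\frac{3}{5} + 5\right) \left(-1 + L\right)}{7} = \frac{\frac{28}{5} \left(-1 + L\right)}{7} = \frac{- \frac{28}{5} + \frac{28 L}{5}}{7} = - \frac{4}{5} + \frac{4 L}{5}$)
$\left(a{\left(\left(-1\right) 1 \right)} - 101\right)^{2} = \left(\left(- \frac{4}{5} + \frac{4 \left(\left(-1\right) 1\right)}{5}\right) - 101\right)^{2} = \left(\left(- \frac{4}{5} + \frac{4}{5} \left(-1\right)\right) - 101\right)^{2} = \left(\left(- \frac{4}{5} - \frac{4}{5}\right) - 101\right)^{2} = \left(- \frac{8}{5} - 101\right)^{2} = \left(- \frac{513}{5}\right)^{2} = \frac{263169}{25}$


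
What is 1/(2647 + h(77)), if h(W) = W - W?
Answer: 1/2647 ≈ 0.00037779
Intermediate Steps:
h(W) = 0
1/(2647 + h(77)) = 1/(2647 + 0) = 1/2647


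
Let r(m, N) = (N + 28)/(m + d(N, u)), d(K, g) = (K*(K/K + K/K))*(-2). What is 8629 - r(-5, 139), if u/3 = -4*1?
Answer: 4841036/561 ≈ 8629.3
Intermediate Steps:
u = -12 (u = 3*(-4*1) = 3*(-4) = -12)
d(K, g) = -4*K (d(K, g) = (K*(1 + 1))*(-2) = (K*2)*(-2) = (2*K)*(-2) = -4*K)
r(m, N) = (28 + N)/(m - 4*N) (r(m, N) = (N + 28)/(m - 4*N) = (28 + N)/(m - 4*N))
8629 - r(-5, 139) = 8629 - (28 + 139)/(-5 - 4*139) = 8629 - 167/(-5 - 556) = 8629 - 167/(-561) = 8629 - (-1)*167/561 = 8629 - 1*(-167/561) = 8629 + 167/561 = 4841036/561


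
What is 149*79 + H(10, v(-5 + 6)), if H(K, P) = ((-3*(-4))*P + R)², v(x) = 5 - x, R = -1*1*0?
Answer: 14075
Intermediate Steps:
R = 0 (R = -1*0 = 0)
H(K, P) = 144*P² (H(K, P) = ((-3*(-4))*P + 0)² = (12*P + 0)² = (12*P)² = 144*P²)
149*79 + H(10, v(-5 + 6)) = 149*79 + 144*(5 - (-5 + 6))² = 11771 + 144*(5 - 1*1)² = 11771 + 144*(5 - 1)² = 11771 + 144*4² = 11771 + 144*16 = 11771 + 2304 = 14075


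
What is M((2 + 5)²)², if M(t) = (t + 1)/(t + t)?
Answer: 625/2401 ≈ 0.26031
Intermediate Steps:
M(t) = (1 + t)/(2*t) (M(t) = (1 + t)/((2*t)) = (1 + t)*(1/(2*t)) = (1 + t)/(2*t))
M((2 + 5)²)² = ((1 + (2 + 5)²)/(2*((2 + 5)²)))² = ((1 + 7²)/(2*(7²)))² = ((½)*(1 + 49)/49)² = ((½)*(1/49)*50)² = (25/49)² = 625/2401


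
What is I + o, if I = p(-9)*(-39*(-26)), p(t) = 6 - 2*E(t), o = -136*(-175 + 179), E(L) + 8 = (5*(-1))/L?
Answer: 61912/3 ≈ 20637.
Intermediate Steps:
E(L) = -8 - 5/L (E(L) = -8 + (5*(-1))/L = -8 - 5/L)
o = -544 (o = -136*4 = -544)
p(t) = 22 + 10/t (p(t) = 6 - 2*(-8 - 5/t) = 6 + (16 + 10/t) = 22 + 10/t)
I = 63544/3 (I = (22 + 10/(-9))*(-39*(-26)) = (22 + 10*(-1/9))*1014 = (22 - 10/9)*1014 = (188/9)*1014 = 63544/3 ≈ 21181.)
I + o = 63544/3 - 544 = 61912/3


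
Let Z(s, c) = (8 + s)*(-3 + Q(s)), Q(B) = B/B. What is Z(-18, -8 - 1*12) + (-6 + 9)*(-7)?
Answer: -1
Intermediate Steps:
Q(B) = 1
Z(s, c) = -16 - 2*s (Z(s, c) = (8 + s)*(-3 + 1) = (8 + s)*(-2) = -16 - 2*s)
Z(-18, -8 - 1*12) + (-6 + 9)*(-7) = (-16 - 2*(-18)) + (-6 + 9)*(-7) = (-16 + 36) + 3*(-7) = 20 - 21 = -1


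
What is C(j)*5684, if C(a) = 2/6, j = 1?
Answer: 5684/3 ≈ 1894.7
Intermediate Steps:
C(a) = ⅓ (C(a) = 2*(⅙) = ⅓)
C(j)*5684 = (⅓)*5684 = 5684/3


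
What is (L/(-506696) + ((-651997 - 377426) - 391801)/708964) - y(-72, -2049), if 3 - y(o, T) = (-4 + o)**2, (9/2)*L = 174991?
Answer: 2332217931902453/404132875812 ≈ 5770.9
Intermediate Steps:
L = 349982/9 (L = (2/9)*174991 = 349982/9 ≈ 38887.)
y(o, T) = 3 - (-4 + o)**2
(L/(-506696) + ((-651997 - 377426) - 391801)/708964) - y(-72, -2049) = ((349982/9)/(-506696) + ((-651997 - 377426) - 391801)/708964) - (3 - (-4 - 72)**2) = ((349982/9)*(-1/506696) + (-1029423 - 391801)*(1/708964)) - (3 - 1*(-76)**2) = (-174991/2280132 - 1421224*1/708964) - (3 - 1*5776) = (-174991/2280132 - 355306/177241) - (3 - 5776) = -841160160223/404132875812 - 1*(-5773) = -841160160223/404132875812 + 5773 = 2332217931902453/404132875812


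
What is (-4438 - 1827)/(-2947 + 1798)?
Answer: 6265/1149 ≈ 5.4526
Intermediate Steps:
(-4438 - 1827)/(-2947 + 1798) = -6265/(-1149) = -6265*(-1/1149) = 6265/1149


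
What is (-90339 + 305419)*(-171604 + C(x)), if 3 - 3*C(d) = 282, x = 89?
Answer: -36928590760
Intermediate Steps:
C(d) = -93 (C(d) = 1 - ⅓*282 = 1 - 94 = -93)
(-90339 + 305419)*(-171604 + C(x)) = (-90339 + 305419)*(-171604 - 93) = 215080*(-171697) = -36928590760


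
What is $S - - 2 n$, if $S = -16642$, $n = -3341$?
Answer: $-23324$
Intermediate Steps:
$S - - 2 n = -16642 - \left(-2\right) \left(-3341\right) = -16642 - 6682 = -23324$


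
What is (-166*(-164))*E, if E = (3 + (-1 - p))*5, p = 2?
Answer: 0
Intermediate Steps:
E = 0 (E = (3 + (-1 - 1*2))*5 = (3 + (-1 - 2))*5 = (3 - 3)*5 = 0*5 = 0)
(-166*(-164))*E = -166*(-164)*0 = 27224*0 = 0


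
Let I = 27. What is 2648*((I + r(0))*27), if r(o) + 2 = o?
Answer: 1787400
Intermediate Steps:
r(o) = -2 + o
2648*((I + r(0))*27) = 2648*((27 + (-2 + 0))*27) = 2648*((27 - 2)*27) = 2648*(25*27) = 2648*675 = 1787400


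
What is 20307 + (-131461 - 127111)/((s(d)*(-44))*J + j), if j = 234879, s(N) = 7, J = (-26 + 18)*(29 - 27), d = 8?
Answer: 4869502177/239807 ≈ 20306.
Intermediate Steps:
J = -16 (J = -8*2 = -16)
20307 + (-131461 - 127111)/((s(d)*(-44))*J + j) = 20307 + (-131461 - 127111)/((7*(-44))*(-16) + 234879) = 20307 - 258572/(-308*(-16) + 234879) = 20307 - 258572/(4928 + 234879) = 20307 - 258572/239807 = 4869502177/239807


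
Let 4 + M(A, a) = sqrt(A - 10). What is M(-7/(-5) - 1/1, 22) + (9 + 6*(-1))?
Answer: -1 + 4*I*sqrt(15)/5 ≈ -1.0 + 3.0984*I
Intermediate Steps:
M(A, a) = -4 + sqrt(-10 + A) (M(A, a) = -4 + sqrt(A - 10) = -4 + sqrt(-10 + A))
M(-7/(-5) - 1/1, 22) + (9 + 6*(-1)) = (-4 + sqrt(-10 + (-7/(-5) - 1/1))) + (9 + 6*(-1)) = (-4 + sqrt(-10 + (-7*(-1/5) - 1*1))) + (9 - 6) = (-4 + sqrt(-10 + (7/5 - 1))) + 3 = (-4 + sqrt(-10 + 2/5)) + 3 = (-4 + sqrt(-48/5)) + 3 = (-4 + 4*I*sqrt(15)/5) + 3 = -1 + 4*I*sqrt(15)/5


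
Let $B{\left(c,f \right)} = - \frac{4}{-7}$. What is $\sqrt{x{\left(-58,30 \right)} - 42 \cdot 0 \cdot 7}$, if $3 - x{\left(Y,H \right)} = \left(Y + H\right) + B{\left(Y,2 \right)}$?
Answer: $\frac{\sqrt{1491}}{7} \approx 5.5162$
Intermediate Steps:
$B{\left(c,f \right)} = \frac{4}{7}$ ($B{\left(c,f \right)} = \left(-4\right) \left(- \frac{1}{7}\right) = \frac{4}{7}$)
$x{\left(Y,H \right)} = \frac{17}{7} - H - Y$ ($x{\left(Y,H \right)} = 3 - \left(\left(Y + H\right) + \frac{4}{7}\right) = 3 - \left(\left(H + Y\right) + \frac{4}{7}\right) = 3 - \left(\frac{4}{7} + H + Y\right) = \frac{17}{7} - H - Y$)
$\sqrt{x{\left(-58,30 \right)} - 42 \cdot 0 \cdot 7} = \sqrt{\left(\frac{17}{7} - 30 - -58\right) - 42 \cdot 0 \cdot 7} = \sqrt{\left(\frac{17}{7} - 30 + 58\right) - 0} = \sqrt{\frac{213}{7} + 0} = \sqrt{\frac{213}{7}} = \frac{\sqrt{1491}}{7}$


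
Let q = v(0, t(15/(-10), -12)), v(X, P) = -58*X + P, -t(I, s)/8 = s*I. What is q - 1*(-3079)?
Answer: 2935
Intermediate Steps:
t(I, s) = -8*I*s (t(I, s) = -8*s*I = -8*I*s)
v(X, P) = P - 58*X
q = -144 (q = -8*15/(-10)*(-12) - 58*0 = -8*15*(-⅒)*(-12) + 0 = -8*(-3/2)*(-12) + 0 = -144 + 0 = -144)
q - 1*(-3079) = -144 - 1*(-3079) = -144 + 3079 = 2935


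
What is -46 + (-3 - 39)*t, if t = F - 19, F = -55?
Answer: 3062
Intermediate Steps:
t = -74 (t = -55 - 19 = -74)
-46 + (-3 - 39)*t = -46 + (-3 - 39)*(-74) = -46 - 42*(-74) = -46 + 3108 = 3062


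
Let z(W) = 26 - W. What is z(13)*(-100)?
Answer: -1300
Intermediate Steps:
z(13)*(-100) = (26 - 1*13)*(-100) = (26 - 13)*(-100) = 13*(-100) = -1300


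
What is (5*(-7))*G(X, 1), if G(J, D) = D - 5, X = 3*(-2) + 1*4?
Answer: 140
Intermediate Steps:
X = -2 (X = -6 + 4 = -2)
G(J, D) = -5 + D
(5*(-7))*G(X, 1) = (5*(-7))*(-5 + 1) = -35*(-4) = 140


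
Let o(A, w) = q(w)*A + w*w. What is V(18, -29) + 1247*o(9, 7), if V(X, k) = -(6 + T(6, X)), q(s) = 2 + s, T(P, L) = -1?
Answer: 162105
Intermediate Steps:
o(A, w) = w² + A*(2 + w) (o(A, w) = (2 + w)*A + w*w = A*(2 + w) + w² = w² + A*(2 + w))
V(X, k) = -5 (V(X, k) = -(6 - 1) = -1*5 = -5)
V(18, -29) + 1247*o(9, 7) = -5 + 1247*(7² + 9*(2 + 7)) = -5 + 1247*(49 + 9*9) = -5 + 1247*(49 + 81) = -5 + 1247*130 = -5 + 162110 = 162105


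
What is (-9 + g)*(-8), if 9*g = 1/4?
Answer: 646/9 ≈ 71.778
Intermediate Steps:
g = 1/36 (g = (⅑)/4 = (⅑)*(¼) = 1/36 ≈ 0.027778)
(-9 + g)*(-8) = (-9 + 1/36)*(-8) = -323/36*(-8) = 646/9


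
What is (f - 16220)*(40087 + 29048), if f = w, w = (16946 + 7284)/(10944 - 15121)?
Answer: -4685636377950/4177 ≈ -1.1218e+9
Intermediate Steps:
w = -24230/4177 (w = 24230/(-4177) = 24230*(-1/4177) = -24230/4177 ≈ -5.8008)
f = -24230/4177 ≈ -5.8008
(f - 16220)*(40087 + 29048) = (-24230/4177 - 16220)*(40087 + 29048) = -67775170/4177*69135 = -4685636377950/4177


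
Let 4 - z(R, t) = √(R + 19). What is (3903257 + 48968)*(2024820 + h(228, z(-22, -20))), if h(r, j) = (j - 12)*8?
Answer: 8002291282100 - 31617800*I*√3 ≈ 8.0023e+12 - 5.4764e+7*I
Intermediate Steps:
z(R, t) = 4 - √(19 + R) (z(R, t) = 4 - √(R + 19) = 4 - √(19 + R))
h(r, j) = -96 + 8*j (h(r, j) = (-12 + j)*8 = -96 + 8*j)
(3903257 + 48968)*(2024820 + h(228, z(-22, -20))) = (3903257 + 48968)*(2024820 + (-96 + 8*(4 - √(19 - 22)))) = 3952225*(2024820 + (-96 + 8*(4 - √(-3)))) = 3952225*(2024820 + (-96 + 8*(4 - I*√3))) = 3952225*(2024820 + (-96 + (32 - 8*I*√3))) = 3952225*(2024820 + (-64 - 8*I*√3)) = 3952225*(2024756 - 8*I*√3) = 8002291282100 - 31617800*I*√3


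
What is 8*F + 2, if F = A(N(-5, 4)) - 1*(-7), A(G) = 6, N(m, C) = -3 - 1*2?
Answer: 106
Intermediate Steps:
N(m, C) = -5 (N(m, C) = -3 - 2 = -5)
F = 13 (F = 6 - 1*(-7) = 6 + 7 = 13)
8*F + 2 = 8*13 + 2 = 104 + 2 = 106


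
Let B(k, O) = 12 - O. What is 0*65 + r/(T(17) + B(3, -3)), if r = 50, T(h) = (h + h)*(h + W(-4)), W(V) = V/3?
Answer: 150/1643 ≈ 0.091296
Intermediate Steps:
W(V) = V/3 (W(V) = V*(⅓) = V/3)
T(h) = 2*h*(-4/3 + h) (T(h) = (h + h)*(h + (⅓)*(-4)) = (2*h)*(h - 4/3) = (2*h)*(-4/3 + h) = 2*h*(-4/3 + h))
0*65 + r/(T(17) + B(3, -3)) = 0*65 + 50/((⅔)*17*(-4 + 3*17) + (12 - 1*(-3))) = 0 + 50/((⅔)*17*(-4 + 51) + (12 + 3)) = 0 + 50/((⅔)*17*47 + 15) = 0 + 50/(1598/3 + 15) = 0 + 50/(1643/3) = 0 + (3/1643)*50 = 0 + 150/1643 = 150/1643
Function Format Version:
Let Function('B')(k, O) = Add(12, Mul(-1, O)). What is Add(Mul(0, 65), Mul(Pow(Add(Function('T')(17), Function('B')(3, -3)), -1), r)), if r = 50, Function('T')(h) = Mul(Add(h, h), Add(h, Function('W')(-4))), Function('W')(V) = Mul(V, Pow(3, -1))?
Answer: Rational(150, 1643) ≈ 0.091296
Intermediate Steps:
Function('W')(V) = Mul(Rational(1, 3), V) (Function('W')(V) = Mul(V, Rational(1, 3)) = Mul(Rational(1, 3), V))
Function('T')(h) = Mul(2, h, Add(Rational(-4, 3), h)) (Function('T')(h) = Mul(Add(h, h), Add(h, Mul(Rational(1, 3), -4))) = Mul(Mul(2, h), Add(h, Rational(-4, 3))) = Mul(Mul(2, h), Add(Rational(-4, 3), h)) = Mul(2, h, Add(Rational(-4, 3), h)))
Add(Mul(0, 65), Mul(Pow(Add(Function('T')(17), Function('B')(3, -3)), -1), r)) = Add(Mul(0, 65), Mul(Pow(Add(Mul(Rational(2, 3), 17, Add(-4, Mul(3, 17))), Add(12, Mul(-1, -3))), -1), 50)) = Add(0, Mul(Pow(Add(Mul(Rational(2, 3), 17, Add(-4, 51)), Add(12, 3)), -1), 50)) = Add(0, Mul(Pow(Add(Mul(Rational(2, 3), 17, 47), 15), -1), 50)) = Add(0, Mul(Pow(Add(Rational(1598, 3), 15), -1), 50)) = Add(0, Mul(Pow(Rational(1643, 3), -1), 50)) = Add(0, Mul(Rational(3, 1643), 50)) = Add(0, Rational(150, 1643)) = Rational(150, 1643)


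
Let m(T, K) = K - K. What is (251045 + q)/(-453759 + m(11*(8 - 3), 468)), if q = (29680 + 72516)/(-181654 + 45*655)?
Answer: -38203674859/69052590861 ≈ -0.55326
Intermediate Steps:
m(T, K) = 0
q = -102196/152179 (q = 102196/(-181654 + 29475) = 102196/(-152179) = 102196*(-1/152179) = -102196/152179 ≈ -0.67155)
(251045 + q)/(-453759 + m(11*(8 - 3), 468)) = (251045 - 102196/152179)/(-453759 + 0) = (38203674859/152179)/(-453759) = (38203674859/152179)*(-1/453759) = -38203674859/69052590861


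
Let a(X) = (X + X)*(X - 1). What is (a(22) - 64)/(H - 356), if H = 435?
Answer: 860/79 ≈ 10.886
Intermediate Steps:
a(X) = 2*X*(-1 + X) (a(X) = (2*X)*(-1 + X) = 2*X*(-1 + X))
(a(22) - 64)/(H - 356) = (2*22*(-1 + 22) - 64)/(435 - 356) = (2*22*21 - 64)/79 = (924 - 64)*(1/79) = 860*(1/79) = 860/79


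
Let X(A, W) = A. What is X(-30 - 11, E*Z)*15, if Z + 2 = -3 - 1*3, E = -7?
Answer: -615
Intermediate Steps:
Z = -8 (Z = -2 + (-3 - 1*3) = -2 + (-3 - 3) = -2 - 6 = -8)
X(-30 - 11, E*Z)*15 = (-30 - 11)*15 = -41*15 = -615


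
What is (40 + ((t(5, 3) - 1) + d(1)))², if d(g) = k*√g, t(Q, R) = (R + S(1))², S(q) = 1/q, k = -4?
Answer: 2601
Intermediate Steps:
t(Q, R) = (1 + R)² (t(Q, R) = (R + 1/1)² = (R + 1)² = (1 + R)²)
d(g) = -4*√g
(40 + ((t(5, 3) - 1) + d(1)))² = (40 + (((1 + 3)² - 1) - 4*√1))² = (40 + ((4² - 1) - 4*1))² = (40 + ((16 - 1) - 4))² = (40 + (15 - 4))² = (40 + 11)² = 51² = 2601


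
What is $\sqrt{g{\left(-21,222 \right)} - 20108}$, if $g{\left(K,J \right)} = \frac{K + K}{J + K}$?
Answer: $\frac{5 i \sqrt{3610630}}{67} \approx 141.8 i$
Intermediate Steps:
$g{\left(K,J \right)} = \frac{2 K}{J + K}$
$\sqrt{g{\left(-21,222 \right)} - 20108} = \sqrt{2 \left(-21\right) \frac{1}{222 - 21} - 20108} = \sqrt{2 \left(-21\right) \frac{1}{201} - 20108} = \sqrt{- \frac{14}{67} - 20108} = \sqrt{- \frac{1347250}{67}} = \frac{5 i \sqrt{3610630}}{67}$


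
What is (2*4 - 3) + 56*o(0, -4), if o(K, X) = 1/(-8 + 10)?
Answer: 33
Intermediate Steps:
o(K, X) = ½ (o(K, X) = 1/2 = ½)
(2*4 - 3) + 56*o(0, -4) = (2*4 - 3) + 56*(½) = (8 - 3) + 28 = 5 + 28 = 33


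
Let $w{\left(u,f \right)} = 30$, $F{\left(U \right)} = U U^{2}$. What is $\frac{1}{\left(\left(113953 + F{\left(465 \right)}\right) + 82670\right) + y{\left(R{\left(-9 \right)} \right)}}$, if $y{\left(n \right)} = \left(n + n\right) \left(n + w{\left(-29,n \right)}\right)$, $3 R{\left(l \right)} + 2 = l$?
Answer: $\frac{9}{906669494} \approx 9.9264 \cdot 10^{-9}$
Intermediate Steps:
$R{\left(l \right)} = - \frac{2}{3} + \frac{l}{3}$
$F{\left(U \right)} = U^{3}$
$y{\left(n \right)} = 2 n \left(30 + n\right)$ ($y{\left(n \right)} = \left(n + n\right) \left(n + 30\right) = 2 n \left(30 + n\right)$)
$\frac{1}{\left(\left(113953 + F{\left(465 \right)}\right) + 82670\right) + y{\left(R{\left(-9 \right)} \right)}} = \frac{1}{\left(\left(113953 + 465^{3}\right) + 82670\right) + 2 \left(- \frac{2}{3} + \frac{1}{3} \left(-9\right)\right) \left(30 + \left(- \frac{2}{3} + \frac{1}{3} \left(-9\right)\right)\right)} = \frac{1}{\left(\left(113953 + 100544625\right) + 82670\right) + 2 \left(- \frac{2}{3} - 3\right) \left(30 - \frac{11}{3}\right)} = \frac{1}{\left(100658578 + 82670\right) + 2 \left(- \frac{11}{3}\right) \left(30 - \frac{11}{3}\right)} = \frac{1}{100741248 + 2 \left(- \frac{11}{3}\right) \frac{79}{3}} = \frac{1}{100741248 - \frac{1738}{9}} = \frac{1}{\frac{906669494}{9}} = \frac{9}{906669494}$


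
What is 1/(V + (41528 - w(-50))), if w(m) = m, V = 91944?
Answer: 1/133522 ≈ 7.4894e-6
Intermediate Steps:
1/(V + (41528 - w(-50))) = 1/(91944 + (41528 - 1*(-50))) = 1/(91944 + (41528 + 50)) = 1/(91944 + 41578) = 1/133522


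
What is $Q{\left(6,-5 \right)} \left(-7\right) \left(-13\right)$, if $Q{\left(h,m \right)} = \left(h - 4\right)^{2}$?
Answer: $364$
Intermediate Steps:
$Q{\left(h,m \right)} = \left(-4 + h\right)^{2}$
$Q{\left(6,-5 \right)} \left(-7\right) \left(-13\right) = \left(-4 + 6\right)^{2} \left(-7\right) \left(-13\right) = 2^{2} \left(-7\right) \left(-13\right) = 4 \left(-7\right) \left(-13\right) = \left(-28\right) \left(-13\right) = 364$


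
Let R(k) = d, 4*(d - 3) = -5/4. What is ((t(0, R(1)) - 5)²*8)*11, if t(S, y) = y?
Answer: 15059/32 ≈ 470.59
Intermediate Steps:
d = 43/16 (d = 3 + (-5/4)/4 = 3 + (-5*¼)/4 = 3 + (¼)*(-5/4) = 3 - 5/16 = 43/16 ≈ 2.6875)
R(k) = 43/16
((t(0, R(1)) - 5)²*8)*11 = ((43/16 - 5)²*8)*11 = ((-37/16)²*8)*11 = ((1369/256)*8)*11 = (1369/32)*11 = 15059/32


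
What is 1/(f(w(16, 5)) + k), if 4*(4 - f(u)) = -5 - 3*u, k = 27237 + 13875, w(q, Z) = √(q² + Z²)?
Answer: 54823/2254170786 - √281/2254170786 ≈ 2.4313e-5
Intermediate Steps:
w(q, Z) = √(Z² + q²)
k = 41112
f(u) = 21/4 + 3*u/4 (f(u) = 4 - (-5 - 3*u)/4 = 4 + (5/4 + 3*u/4) = 21/4 + 3*u/4)
1/(f(w(16, 5)) + k) = 1/((21/4 + 3*√(5² + 16²)/4) + 41112) = 1/((21/4 + 3*√(25 + 256)/4) + 41112) = 1/((21/4 + 3*√281/4) + 41112) = 1/(164469/4 + 3*√281/4)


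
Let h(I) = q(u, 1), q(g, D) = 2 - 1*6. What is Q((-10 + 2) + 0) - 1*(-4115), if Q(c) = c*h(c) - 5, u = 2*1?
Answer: 4142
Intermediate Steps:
u = 2
q(g, D) = -4 (q(g, D) = 2 - 6 = -4)
h(I) = -4
Q(c) = -5 - 4*c (Q(c) = c*(-4) - 5 = -4*c - 5 = -5 - 4*c)
Q((-10 + 2) + 0) - 1*(-4115) = (-5 - 4*((-10 + 2) + 0)) - 1*(-4115) = (-5 - 4*(-8 + 0)) + 4115 = (-5 - 4*(-8)) + 4115 = (-5 + 32) + 4115 = 27 + 4115 = 4142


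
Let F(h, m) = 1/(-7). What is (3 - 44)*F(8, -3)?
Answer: 41/7 ≈ 5.8571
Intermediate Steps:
F(h, m) = -⅐
(3 - 44)*F(8, -3) = (3 - 44)*(-⅐) = -41*(-⅐) = 41/7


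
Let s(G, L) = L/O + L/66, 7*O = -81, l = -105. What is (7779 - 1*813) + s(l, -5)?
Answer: 12414047/1782 ≈ 6966.4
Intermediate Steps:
O = -81/7 (O = (⅐)*(-81) = -81/7 ≈ -11.571)
s(G, L) = -127*L/1782 (s(G, L) = L/(-81/7) + L/66 = L*(-7/81) + L*(1/66) = -7*L/81 + L/66 = -127*L/1782)
(7779 - 1*813) + s(l, -5) = (7779 - 1*813) - 127/1782*(-5) = (7779 - 813) + 635/1782 = 6966 + 635/1782 = 12414047/1782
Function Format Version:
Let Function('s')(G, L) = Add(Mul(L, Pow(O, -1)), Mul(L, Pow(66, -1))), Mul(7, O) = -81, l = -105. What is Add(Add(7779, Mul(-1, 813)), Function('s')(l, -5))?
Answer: Rational(12414047, 1782) ≈ 6966.4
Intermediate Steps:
O = Rational(-81, 7) (O = Mul(Rational(1, 7), -81) = Rational(-81, 7) ≈ -11.571)
Function('s')(G, L) = Mul(Rational(-127, 1782), L) (Function('s')(G, L) = Add(Mul(L, Pow(Rational(-81, 7), -1)), Mul(L, Pow(66, -1))) = Add(Mul(L, Rational(-7, 81)), Mul(L, Rational(1, 66))) = Add(Mul(Rational(-7, 81), L), Mul(Rational(1, 66), L)) = Mul(Rational(-127, 1782), L))
Add(Add(7779, Mul(-1, 813)), Function('s')(l, -5)) = Add(Add(7779, Mul(-1, 813)), Mul(Rational(-127, 1782), -5)) = Add(Add(7779, -813), Rational(635, 1782)) = Add(6966, Rational(635, 1782)) = Rational(12414047, 1782)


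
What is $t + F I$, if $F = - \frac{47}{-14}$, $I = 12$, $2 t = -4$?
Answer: $\frac{268}{7} \approx 38.286$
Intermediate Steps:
$t = -2$ ($t = \frac{1}{2} \left(-4\right) = -2$)
$F = \frac{47}{14}$ ($F = \left(-47\right) \left(- \frac{1}{14}\right) = \frac{47}{14} \approx 3.3571$)
$t + F I = -2 + \frac{47}{14} \cdot 12 = -2 + \frac{282}{7} = \frac{268}{7}$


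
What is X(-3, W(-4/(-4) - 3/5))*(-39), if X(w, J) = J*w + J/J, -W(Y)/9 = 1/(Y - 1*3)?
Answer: 366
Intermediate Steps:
W(Y) = -9/(-3 + Y) (W(Y) = -9/(Y - 1*3) = -9/(Y - 3) = -9/(-3 + Y))
X(w, J) = 1 + J*w (X(w, J) = J*w + 1 = 1 + J*w)
X(-3, W(-4/(-4) - 3/5))*(-39) = (1 - 9/(-3 + (-4/(-4) - 3/5))*(-3))*(-39) = (1 - 9/(-3 + (-4*(-¼) - 3*⅕))*(-3))*(-39) = (1 - 9/(-3 + (1 - ⅗))*(-3))*(-39) = (1 - 9/(-3 + ⅖)*(-3))*(-39) = (1 - 9/(-13/5)*(-3))*(-39) = (1 - 9*(-5/13)*(-3))*(-39) = (1 + (45/13)*(-3))*(-39) = (1 - 135/13)*(-39) = -122/13*(-39) = 366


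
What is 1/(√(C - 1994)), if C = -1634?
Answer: -I*√907/1814 ≈ -0.016602*I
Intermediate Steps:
1/(√(C - 1994)) = 1/(√(-1634 - 1994)) = 1/(√(-3628)) = 1/(2*I*√907) = -I*√907/1814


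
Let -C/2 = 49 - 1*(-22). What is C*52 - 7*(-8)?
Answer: -7328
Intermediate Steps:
C = -142 (C = -2*(49 - 1*(-22)) = -2*(49 + 22) = -2*71 = -142)
C*52 - 7*(-8) = -142*52 - 7*(-8) = -7384 + 56 = -7328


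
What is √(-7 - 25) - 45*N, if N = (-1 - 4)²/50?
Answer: -45/2 + 4*I*√2 ≈ -22.5 + 5.6569*I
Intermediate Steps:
N = ½ (N = (-5)²*(1/50) = 25*(1/50) = ½ ≈ 0.50000)
√(-7 - 25) - 45*N = √(-7 - 25) - 45*½ = √(-32) - 45/2 = 4*I*√2 - 45/2 = -45/2 + 4*I*√2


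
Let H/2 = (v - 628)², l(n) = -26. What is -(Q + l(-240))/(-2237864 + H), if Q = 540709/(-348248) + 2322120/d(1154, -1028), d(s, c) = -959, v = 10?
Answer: -817875401323/492276875885312 ≈ -0.0016614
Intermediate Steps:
H = 763848 (H = 2*(10 - 628)² = 2*(-618)² = 2*381924 = 763848)
Q = -809192185691/333969832 (Q = 540709/(-348248) + 2322120/(-959) = 540709*(-1/348248) + 2322120*(-1/959) = -540709/348248 - 2322120/959 = -809192185691/333969832 ≈ -2422.9)
-(Q + l(-240))/(-2237864 + H) = -(-809192185691/333969832 - 26)/(-2237864 + 763848) = -(-817875401323)/(333969832*(-1474016)) = -(-817875401323)*(-1)/(333969832*1474016) = -1*817875401323/492276875885312 = -817875401323/492276875885312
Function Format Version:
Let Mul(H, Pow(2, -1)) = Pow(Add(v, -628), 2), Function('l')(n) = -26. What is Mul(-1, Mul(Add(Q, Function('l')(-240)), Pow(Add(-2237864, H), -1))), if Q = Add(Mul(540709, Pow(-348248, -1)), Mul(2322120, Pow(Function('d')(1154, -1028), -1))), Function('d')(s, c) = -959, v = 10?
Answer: Rational(-817875401323, 492276875885312) ≈ -0.0016614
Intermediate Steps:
H = 763848 (H = Mul(2, Pow(Add(10, -628), 2)) = Mul(2, Pow(-618, 2)) = Mul(2, 381924) = 763848)
Q = Rational(-809192185691, 333969832) (Q = Add(Mul(540709, Pow(-348248, -1)), Mul(2322120, Pow(-959, -1))) = Add(Mul(540709, Rational(-1, 348248)), Mul(2322120, Rational(-1, 959))) = Add(Rational(-540709, 348248), Rational(-2322120, 959)) = Rational(-809192185691, 333969832) ≈ -2422.9)
Mul(-1, Mul(Add(Q, Function('l')(-240)), Pow(Add(-2237864, H), -1))) = Mul(-1, Mul(Add(Rational(-809192185691, 333969832), -26), Pow(Add(-2237864, 763848), -1))) = Mul(-1, Mul(Rational(-817875401323, 333969832), Pow(-1474016, -1))) = Mul(-1, Mul(Rational(-817875401323, 333969832), Rational(-1, 1474016))) = Mul(-1, Rational(817875401323, 492276875885312)) = Rational(-817875401323, 492276875885312)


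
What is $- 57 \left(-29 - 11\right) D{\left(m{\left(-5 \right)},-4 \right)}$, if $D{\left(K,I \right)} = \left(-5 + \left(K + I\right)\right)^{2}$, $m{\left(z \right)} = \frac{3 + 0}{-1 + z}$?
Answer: $205770$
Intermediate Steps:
$m{\left(z \right)} = \frac{3}{-1 + z}$
$D{\left(K,I \right)} = \left(-5 + I + K\right)^{2}$ ($D{\left(K,I \right)} = \left(-5 + \left(I + K\right)\right)^{2} = \left(-5 + I + K\right)^{2}$)
$- 57 \left(-29 - 11\right) D{\left(m{\left(-5 \right)},-4 \right)} = - 57 \left(-29 - 11\right) \left(-5 - 4 + \frac{3}{-1 - 5}\right)^{2} = - 57 \left(-29 - 11\right) \left(-5 - 4 + \frac{3}{-6}\right)^{2} = \left(-57\right) \left(-40\right) \left(-5 - 4 + 3 \left(- \frac{1}{6}\right)\right)^{2} = 2280 \left(-5 - 4 - \frac{1}{2}\right)^{2} = 2280 \left(- \frac{19}{2}\right)^{2} = 2280 \cdot \frac{361}{4} = 205770$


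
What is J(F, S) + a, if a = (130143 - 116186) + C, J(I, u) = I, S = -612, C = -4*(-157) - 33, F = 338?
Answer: 14890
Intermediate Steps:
C = 595 (C = 628 - 33 = 595)
a = 14552 (a = (130143 - 116186) + 595 = 13957 + 595 = 14552)
J(F, S) + a = 338 + 14552 = 14890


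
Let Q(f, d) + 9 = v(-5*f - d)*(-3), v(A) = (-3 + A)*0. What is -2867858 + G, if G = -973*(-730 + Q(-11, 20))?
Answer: -2148811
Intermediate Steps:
v(A) = 0
Q(f, d) = -9 (Q(f, d) = -9 + 0*(-3) = -9 + 0 = -9)
G = 719047 (G = -973*(-730 - 9) = -973*(-739) = 719047)
-2867858 + G = -2867858 + 719047 = -2148811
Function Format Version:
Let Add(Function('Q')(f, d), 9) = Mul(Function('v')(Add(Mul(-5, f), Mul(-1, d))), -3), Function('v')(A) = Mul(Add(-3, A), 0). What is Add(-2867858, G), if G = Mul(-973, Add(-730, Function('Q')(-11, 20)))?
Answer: -2148811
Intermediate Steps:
Function('v')(A) = 0
Function('Q')(f, d) = -9 (Function('Q')(f, d) = Add(-9, Mul(0, -3)) = Add(-9, 0) = -9)
G = 719047 (G = Mul(-973, Add(-730, -9)) = Mul(-973, -739) = 719047)
Add(-2867858, G) = Add(-2867858, 719047) = -2148811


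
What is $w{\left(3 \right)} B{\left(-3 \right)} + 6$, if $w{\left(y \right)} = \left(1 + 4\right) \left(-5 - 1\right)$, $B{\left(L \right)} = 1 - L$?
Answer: $-114$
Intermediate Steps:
$w{\left(y \right)} = -30$ ($w{\left(y \right)} = 5 \left(-6\right) = -30$)
$w{\left(3 \right)} B{\left(-3 \right)} + 6 = - 30 \left(1 - -3\right) + 6 = - 30 \left(1 + 3\right) + 6 = \left(-30\right) 4 + 6 = -120 + 6 = -114$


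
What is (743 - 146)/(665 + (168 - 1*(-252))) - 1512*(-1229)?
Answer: 2016199677/1085 ≈ 1.8582e+6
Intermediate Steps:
(743 - 146)/(665 + (168 - 1*(-252))) - 1512*(-1229) = 597/(665 + (168 + 252)) + 1858248 = 597/(665 + 420) + 1858248 = 597/1085 + 1858248 = 2016199677/1085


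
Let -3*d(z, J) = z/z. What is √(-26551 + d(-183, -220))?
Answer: I*√238962/3 ≈ 162.95*I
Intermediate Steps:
d(z, J) = -⅓ (d(z, J) = -z/(3*z) = -⅓*1 = -⅓)
√(-26551 + d(-183, -220)) = √(-26551 - ⅓) = √(-79654/3) = I*√238962/3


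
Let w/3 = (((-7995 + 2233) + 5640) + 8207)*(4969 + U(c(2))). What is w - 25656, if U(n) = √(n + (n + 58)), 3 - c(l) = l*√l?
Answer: 120497439 + 48510*√(16 - √2) ≈ 1.2068e+8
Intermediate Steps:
c(l) = 3 - l^(3/2) (c(l) = 3 - l*√l = 3 - l^(3/2))
U(n) = √(58 + 2*n) (U(n) = √(n + (58 + n)) = √(58 + 2*n))
w = 120523095 + 24255*√(64 - 4*√2) (w = 3*((((-7995 + 2233) + 5640) + 8207)*(4969 + √(58 + 2*(3 - 2^(3/2))))) = 3*(((-5762 + 5640) + 8207)*(4969 + √(58 + 2*(3 - 2*√2)))) = 3*((-122 + 8207)*(4969 + √(58 + 2*(3 - 2*√2)))) = 3*(8085*(4969 + √(58 + (6 - 4*√2)))) = 3*(8085*(4969 + √(64 - 4*√2))) = 3*(40174365 + 8085*√(64 - 4*√2)) = 120523095 + 24255*√(64 - 4*√2) ≈ 1.2071e+8)
w - 25656 = (120523095 + 48510*√(16 - √2)) - 25656 = 120497439 + 48510*√(16 - √2)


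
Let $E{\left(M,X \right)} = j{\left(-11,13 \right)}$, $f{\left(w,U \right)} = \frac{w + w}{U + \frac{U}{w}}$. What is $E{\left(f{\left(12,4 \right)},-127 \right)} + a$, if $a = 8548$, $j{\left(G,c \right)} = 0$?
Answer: $8548$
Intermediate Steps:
$f{\left(w,U \right)} = \frac{2 w}{U + \frac{U}{w}}$
$E{\left(M,X \right)} = 0$
$E{\left(f{\left(12,4 \right)},-127 \right)} + a = 0 + 8548 = 8548$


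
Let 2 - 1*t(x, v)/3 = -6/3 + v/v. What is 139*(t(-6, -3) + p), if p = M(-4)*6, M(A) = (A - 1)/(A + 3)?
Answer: 5421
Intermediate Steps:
t(x, v) = 9 (t(x, v) = 6 - 3*(-6/3 + v/v) = 6 - 3*(-6*1/3 + 1) = 6 - 3*(-2 + 1) = 6 - 3*(-1) = 6 + 3 = 9)
M(A) = (-1 + A)/(3 + A)
p = 30 (p = ((-1 - 4)/(3 - 4))*6 = (-5/(-1))*6 = -1*(-5)*6 = 5*6 = 30)
139*(t(-6, -3) + p) = 139*(9 + 30) = 139*39 = 5421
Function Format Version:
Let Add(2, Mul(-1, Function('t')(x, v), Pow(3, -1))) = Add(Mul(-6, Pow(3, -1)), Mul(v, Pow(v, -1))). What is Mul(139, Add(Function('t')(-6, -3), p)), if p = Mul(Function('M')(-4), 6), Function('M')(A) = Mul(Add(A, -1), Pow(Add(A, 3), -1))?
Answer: 5421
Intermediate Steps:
Function('t')(x, v) = 9 (Function('t')(x, v) = Add(6, Mul(-3, Add(Mul(-6, Pow(3, -1)), Mul(v, Pow(v, -1))))) = Add(6, Mul(-3, Add(Mul(-6, Rational(1, 3)), 1))) = Add(6, Mul(-3, Add(-2, 1))) = Add(6, Mul(-3, -1)) = Add(6, 3) = 9)
Function('M')(A) = Mul(Pow(Add(3, A), -1), Add(-1, A)) (Function('M')(A) = Mul(Add(-1, A), Pow(Add(3, A), -1)) = Mul(Pow(Add(3, A), -1), Add(-1, A)))
p = 30 (p = Mul(Mul(Pow(Add(3, -4), -1), Add(-1, -4)), 6) = Mul(Mul(Pow(-1, -1), -5), 6) = Mul(Mul(-1, -5), 6) = Mul(5, 6) = 30)
Mul(139, Add(Function('t')(-6, -3), p)) = Mul(139, Add(9, 30)) = Mul(139, 39) = 5421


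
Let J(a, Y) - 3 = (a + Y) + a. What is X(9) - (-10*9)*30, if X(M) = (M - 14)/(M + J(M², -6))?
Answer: 453595/168 ≈ 2700.0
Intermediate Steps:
J(a, Y) = 3 + Y + 2*a (J(a, Y) = 3 + ((a + Y) + a) = 3 + ((Y + a) + a) = 3 + (Y + 2*a) = 3 + Y + 2*a)
X(M) = (-14 + M)/(-3 + M + 2*M²) (X(M) = (M - 14)/(M + (3 - 6 + 2*M²)) = (-14 + M)/(M + (-3 + 2*M²)) = (-14 + M)/(-3 + M + 2*M²))
X(9) - (-10*9)*30 = (-14 + 9)/(-3 + 9 + 2*9²) - (-10*9)*30 = -5/(-3 + 9 + 2*81) - (-90)*30 = -5/(-3 + 9 + 162) - 1*(-2700) = -5/168 + 2700 = 453595/168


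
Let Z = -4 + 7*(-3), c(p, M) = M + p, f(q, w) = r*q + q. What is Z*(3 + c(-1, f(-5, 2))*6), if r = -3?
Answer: -1425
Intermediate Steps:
f(q, w) = -2*q (f(q, w) = -3*q + q = -2*q)
Z = -25 (Z = -4 - 21 = -25)
Z*(3 + c(-1, f(-5, 2))*6) = -25*(3 + (-2*(-5) - 1)*6) = -25*(3 + (10 - 1)*6) = -25*(3 + 9*6) = -25*(3 + 54) = -25*57 = -1425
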